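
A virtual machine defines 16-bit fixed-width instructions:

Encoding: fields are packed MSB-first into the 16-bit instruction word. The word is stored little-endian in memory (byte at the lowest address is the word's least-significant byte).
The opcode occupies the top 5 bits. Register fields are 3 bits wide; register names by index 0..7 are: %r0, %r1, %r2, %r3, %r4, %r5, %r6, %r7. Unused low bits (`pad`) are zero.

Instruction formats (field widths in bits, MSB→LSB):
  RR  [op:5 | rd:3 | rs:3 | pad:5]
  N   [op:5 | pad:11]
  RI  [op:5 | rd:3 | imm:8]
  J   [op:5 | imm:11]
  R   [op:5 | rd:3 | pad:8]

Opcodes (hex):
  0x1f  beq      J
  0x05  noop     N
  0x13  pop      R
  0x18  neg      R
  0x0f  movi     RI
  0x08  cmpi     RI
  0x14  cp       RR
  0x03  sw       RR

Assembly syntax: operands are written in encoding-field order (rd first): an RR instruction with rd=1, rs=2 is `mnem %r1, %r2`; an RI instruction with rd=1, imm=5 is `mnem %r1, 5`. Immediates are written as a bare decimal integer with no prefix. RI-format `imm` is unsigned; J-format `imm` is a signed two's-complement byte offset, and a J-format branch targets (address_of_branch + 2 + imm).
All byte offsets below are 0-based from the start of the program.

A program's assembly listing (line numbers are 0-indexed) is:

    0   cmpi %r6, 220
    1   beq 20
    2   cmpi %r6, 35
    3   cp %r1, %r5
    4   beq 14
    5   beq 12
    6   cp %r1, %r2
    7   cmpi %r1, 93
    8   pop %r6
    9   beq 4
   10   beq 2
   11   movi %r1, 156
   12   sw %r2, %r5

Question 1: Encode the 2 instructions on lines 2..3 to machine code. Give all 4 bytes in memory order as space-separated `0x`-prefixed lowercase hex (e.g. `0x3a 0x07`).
line 2 (cmpi): pack op=0x8:5|rd=6:3|imm=35:8 = 0x4623; little→ 23 46
line 3 (cp): pack op=0x14:5|rd=1:3|rs=5:3|pad=0:5 = 0xa1a0; little→ a0 a1

0x23 0x46 0xa0 0xa1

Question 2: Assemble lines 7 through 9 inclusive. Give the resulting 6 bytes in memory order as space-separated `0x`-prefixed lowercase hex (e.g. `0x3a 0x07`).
0x5d 0x41 0x00 0x9e 0x04 0xf8

L7: cmpi op=0x8:5|rd=1:3|imm=93:8 ⇒ 0x415d ⇒ little 5d 41
L8: pop op=0x13:5|rd=6:3|pad=0:8 ⇒ 0x9e00 ⇒ little 00 9e
L9: beq op=0x1f:5|imm=4:11 ⇒ 0xf804 ⇒ little 04 f8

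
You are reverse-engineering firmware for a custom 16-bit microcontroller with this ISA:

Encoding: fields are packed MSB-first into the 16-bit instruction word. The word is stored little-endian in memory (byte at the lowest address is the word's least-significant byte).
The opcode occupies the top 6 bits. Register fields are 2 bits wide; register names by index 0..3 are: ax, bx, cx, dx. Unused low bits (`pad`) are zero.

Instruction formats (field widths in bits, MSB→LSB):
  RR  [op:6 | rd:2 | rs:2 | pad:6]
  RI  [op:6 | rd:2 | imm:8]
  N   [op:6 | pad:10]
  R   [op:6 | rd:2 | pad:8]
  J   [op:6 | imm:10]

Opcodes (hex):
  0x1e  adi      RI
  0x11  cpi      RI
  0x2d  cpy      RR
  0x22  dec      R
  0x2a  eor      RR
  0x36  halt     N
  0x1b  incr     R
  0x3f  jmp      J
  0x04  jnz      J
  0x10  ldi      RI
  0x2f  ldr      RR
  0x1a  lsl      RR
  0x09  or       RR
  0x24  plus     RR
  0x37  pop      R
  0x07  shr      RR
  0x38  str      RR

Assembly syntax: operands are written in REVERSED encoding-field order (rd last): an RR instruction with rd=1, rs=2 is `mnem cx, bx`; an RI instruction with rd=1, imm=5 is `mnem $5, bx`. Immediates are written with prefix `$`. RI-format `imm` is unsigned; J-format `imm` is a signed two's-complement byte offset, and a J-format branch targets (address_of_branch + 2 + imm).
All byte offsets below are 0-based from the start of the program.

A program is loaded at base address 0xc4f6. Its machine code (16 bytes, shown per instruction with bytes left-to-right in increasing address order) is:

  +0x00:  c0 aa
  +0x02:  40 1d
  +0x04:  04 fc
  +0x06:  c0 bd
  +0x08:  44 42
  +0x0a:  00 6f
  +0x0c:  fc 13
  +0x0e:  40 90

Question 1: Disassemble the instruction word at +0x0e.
plus bx, ax

+0x0e: 40 90 ⇒ word 0x9040 (little)
  top 6b → 0x24 → plus [RR]
  [9:8] rd=0 = ax
  [7:6] rs=1 = bx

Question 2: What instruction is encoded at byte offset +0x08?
ldi $68, cx

[08] 44 42 → 0x4244
  top 6b → 0x10 → ldi [RI]
  [9:8] rd=2 = cx
  [7:0] imm=68 = $68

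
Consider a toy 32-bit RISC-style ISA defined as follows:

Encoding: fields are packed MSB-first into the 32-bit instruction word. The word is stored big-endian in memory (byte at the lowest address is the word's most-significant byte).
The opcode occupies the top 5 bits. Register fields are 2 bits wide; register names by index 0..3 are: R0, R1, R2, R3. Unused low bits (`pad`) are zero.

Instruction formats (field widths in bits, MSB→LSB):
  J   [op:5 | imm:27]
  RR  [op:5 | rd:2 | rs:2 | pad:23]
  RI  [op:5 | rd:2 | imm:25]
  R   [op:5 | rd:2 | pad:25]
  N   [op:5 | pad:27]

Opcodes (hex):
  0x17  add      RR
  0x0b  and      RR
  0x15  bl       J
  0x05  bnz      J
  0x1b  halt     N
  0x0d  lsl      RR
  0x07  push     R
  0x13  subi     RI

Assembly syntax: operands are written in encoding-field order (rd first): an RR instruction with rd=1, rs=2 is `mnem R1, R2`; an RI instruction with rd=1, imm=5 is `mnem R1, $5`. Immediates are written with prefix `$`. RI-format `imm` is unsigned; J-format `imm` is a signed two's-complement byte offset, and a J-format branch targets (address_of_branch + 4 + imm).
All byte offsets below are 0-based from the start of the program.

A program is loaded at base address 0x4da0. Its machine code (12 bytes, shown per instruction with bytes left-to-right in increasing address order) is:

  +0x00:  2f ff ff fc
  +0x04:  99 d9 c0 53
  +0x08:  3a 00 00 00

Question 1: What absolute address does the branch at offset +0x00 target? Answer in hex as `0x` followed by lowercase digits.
+0x00: 2f ff ff fc ⇒ word 0x2ffffffc (big)
  top 5b → 0x5 → bnz [J]
  imm@[26:0]=0x7fffffc (s27→-4) ⇒ $-4
  target = base 0x4da0 + off 0x00 + 4 + imm -4 = 0x4da0

0x4da0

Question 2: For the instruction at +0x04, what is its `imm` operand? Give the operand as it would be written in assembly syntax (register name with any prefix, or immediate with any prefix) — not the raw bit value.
off 0x04: read 99 d9 c0 53 as big → 0x99d9c053
  opcode bits[31:27]=0x13: subi/RI
  rd@[26:25]=0x0 ⇒ R0
  imm@[24:0]=0x1d9c053 ⇒ $31047763

$31047763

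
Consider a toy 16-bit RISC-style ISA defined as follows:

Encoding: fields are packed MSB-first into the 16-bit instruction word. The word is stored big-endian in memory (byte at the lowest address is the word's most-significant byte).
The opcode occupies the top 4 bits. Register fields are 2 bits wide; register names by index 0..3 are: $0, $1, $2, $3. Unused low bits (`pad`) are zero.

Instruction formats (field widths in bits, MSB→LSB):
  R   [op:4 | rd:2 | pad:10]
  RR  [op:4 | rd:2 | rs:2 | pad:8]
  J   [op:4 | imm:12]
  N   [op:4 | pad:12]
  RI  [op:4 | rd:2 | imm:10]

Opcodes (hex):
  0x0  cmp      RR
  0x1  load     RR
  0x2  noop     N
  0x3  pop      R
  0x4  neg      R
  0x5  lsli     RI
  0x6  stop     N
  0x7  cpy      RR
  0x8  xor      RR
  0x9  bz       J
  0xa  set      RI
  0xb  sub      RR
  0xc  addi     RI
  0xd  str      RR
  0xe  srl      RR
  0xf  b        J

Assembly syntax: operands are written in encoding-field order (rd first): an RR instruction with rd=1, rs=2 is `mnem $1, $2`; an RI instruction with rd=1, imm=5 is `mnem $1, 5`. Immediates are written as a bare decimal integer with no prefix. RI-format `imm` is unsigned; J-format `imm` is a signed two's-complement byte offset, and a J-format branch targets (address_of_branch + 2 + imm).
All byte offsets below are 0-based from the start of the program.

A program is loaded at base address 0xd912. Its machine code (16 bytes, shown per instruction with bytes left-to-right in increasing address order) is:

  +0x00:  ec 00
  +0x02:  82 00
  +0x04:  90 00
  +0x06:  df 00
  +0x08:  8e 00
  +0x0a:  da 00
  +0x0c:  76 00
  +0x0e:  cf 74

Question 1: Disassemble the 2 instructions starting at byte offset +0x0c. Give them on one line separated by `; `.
cpy $1, $2; addi $3, 884

+0x0c: 76 00 ⇒ word 0x7600 (big)
  opcode bits[15:12]=0x7: cpy/RR
  [11:10] rd=1 = $1
  [9:8] rs=2 = $2
+0x0e: cf 74 ⇒ word 0xcf74 (big)
  opcode bits[15:12]=0xc: addi/RI
  [11:10] rd=3 = $3
  [9:0] imm=884 = 884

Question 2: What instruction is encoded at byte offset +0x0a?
str $2, $2

off 0x0a: read da 00 as big → 0xda00
  top 4b → 0xd → str [RR]
  [11:10] rd=2 = $2
  [9:8] rs=2 = $2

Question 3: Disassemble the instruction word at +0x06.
off 0x06: read df 00 as big → 0xdf00
  op=0xdf00>>12=0xd ⇒ str (RR)
  [11:10] rd=3 = $3
  [9:8] rs=3 = $3

str $3, $3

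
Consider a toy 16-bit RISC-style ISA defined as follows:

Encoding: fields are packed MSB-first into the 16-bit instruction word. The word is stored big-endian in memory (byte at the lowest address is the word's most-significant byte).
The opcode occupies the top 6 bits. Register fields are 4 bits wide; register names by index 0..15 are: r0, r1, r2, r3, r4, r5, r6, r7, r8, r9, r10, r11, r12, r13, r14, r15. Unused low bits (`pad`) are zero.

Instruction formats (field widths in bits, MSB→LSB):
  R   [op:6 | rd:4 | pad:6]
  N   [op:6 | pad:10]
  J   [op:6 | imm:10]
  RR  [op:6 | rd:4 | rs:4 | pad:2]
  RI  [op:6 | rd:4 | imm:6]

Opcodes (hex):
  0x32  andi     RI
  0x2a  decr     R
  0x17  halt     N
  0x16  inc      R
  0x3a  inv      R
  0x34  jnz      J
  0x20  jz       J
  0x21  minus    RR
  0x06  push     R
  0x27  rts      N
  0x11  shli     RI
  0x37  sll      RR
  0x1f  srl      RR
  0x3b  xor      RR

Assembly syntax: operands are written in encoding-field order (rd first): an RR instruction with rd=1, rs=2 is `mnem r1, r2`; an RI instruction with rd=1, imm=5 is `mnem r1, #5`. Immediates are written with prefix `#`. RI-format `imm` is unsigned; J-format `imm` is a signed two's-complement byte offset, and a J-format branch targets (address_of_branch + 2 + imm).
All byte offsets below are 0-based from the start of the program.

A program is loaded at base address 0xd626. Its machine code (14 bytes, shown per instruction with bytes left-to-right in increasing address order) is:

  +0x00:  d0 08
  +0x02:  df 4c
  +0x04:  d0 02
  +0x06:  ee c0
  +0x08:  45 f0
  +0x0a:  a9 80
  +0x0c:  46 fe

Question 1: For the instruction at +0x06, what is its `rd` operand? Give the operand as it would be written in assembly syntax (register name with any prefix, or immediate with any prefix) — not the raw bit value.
@+06  big-endian(ee c0) = 0xeec0
  opcode bits[15:10]=0x3b: xor/RR
  rd@[9:6]=0xb ⇒ r11
  rs@[5:2]=0x0 ⇒ r0

r11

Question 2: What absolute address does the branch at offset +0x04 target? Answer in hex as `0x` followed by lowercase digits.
+0x04: d0 02 ⇒ word 0xd002 (big)
  top 6b → 0x34 → jnz [J]
  [9:0] imm=2 = #2
  target = base 0xd626 + off 0x04 + 2 + imm 2 = 0xd62e

0xd62e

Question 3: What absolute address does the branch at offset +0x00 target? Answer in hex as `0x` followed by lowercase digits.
0xd630

@+00  big-endian(d0 08) = 0xd008
  opcode bits[15:10]=0x34: jnz/J
  [9:0] imm=8 = #8
  target = base 0xd626 + off 0x00 + 2 + imm 8 = 0xd630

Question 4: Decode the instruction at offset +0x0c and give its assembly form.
[0c] 46 fe → 0x46fe
  opcode bits[15:10]=0x11: shli/RI
  rd@[9:6]=0xb ⇒ r11
  imm@[5:0]=0x3e ⇒ #62

shli r11, #62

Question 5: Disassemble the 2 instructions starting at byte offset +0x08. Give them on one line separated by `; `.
[08] 45 f0 → 0x45f0
  top 6b → 0x11 → shli [RI]
  rd@[9:6]=0x7 ⇒ r7
  imm@[5:0]=0x30 ⇒ #48
[0a] a9 80 → 0xa980
  top 6b → 0x2a → decr [R]
  rd@[9:6]=0x6 ⇒ r6

shli r7, #48; decr r6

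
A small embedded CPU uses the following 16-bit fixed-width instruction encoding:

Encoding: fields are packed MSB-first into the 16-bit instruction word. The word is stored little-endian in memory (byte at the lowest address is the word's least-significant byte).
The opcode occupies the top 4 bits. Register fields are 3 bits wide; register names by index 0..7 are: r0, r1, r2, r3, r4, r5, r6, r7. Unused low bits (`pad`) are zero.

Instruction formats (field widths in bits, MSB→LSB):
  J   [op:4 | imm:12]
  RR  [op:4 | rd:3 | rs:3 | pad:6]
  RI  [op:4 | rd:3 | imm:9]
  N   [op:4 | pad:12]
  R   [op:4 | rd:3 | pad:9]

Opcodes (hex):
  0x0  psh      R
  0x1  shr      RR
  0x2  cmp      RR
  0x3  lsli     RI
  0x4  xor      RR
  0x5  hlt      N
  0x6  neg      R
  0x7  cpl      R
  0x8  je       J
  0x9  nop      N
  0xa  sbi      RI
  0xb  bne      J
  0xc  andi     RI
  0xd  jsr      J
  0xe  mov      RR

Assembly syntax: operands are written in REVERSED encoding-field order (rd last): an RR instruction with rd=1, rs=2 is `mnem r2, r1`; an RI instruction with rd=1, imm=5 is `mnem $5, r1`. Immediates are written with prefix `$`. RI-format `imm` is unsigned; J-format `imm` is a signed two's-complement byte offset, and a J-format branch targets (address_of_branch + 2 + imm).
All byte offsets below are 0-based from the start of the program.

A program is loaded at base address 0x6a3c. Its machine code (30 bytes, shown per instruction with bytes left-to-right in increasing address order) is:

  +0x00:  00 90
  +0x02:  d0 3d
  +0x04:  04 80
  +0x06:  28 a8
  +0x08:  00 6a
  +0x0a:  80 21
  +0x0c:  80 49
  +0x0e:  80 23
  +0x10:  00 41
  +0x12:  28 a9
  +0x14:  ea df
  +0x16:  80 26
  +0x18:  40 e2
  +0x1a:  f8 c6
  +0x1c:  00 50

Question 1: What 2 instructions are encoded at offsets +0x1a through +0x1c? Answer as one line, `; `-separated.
+0x1a: f8 c6 ⇒ word 0xc6f8 (little)
  op=0xc6f8>>12=0xc ⇒ andi (RI)
  [11:9] rd=3 = r3
  [8:0] imm=248 = $248
+0x1c: 00 50 ⇒ word 0x5000 (little)
  op=0x5000>>12=0x5 ⇒ hlt (N)

andi $248, r3; hlt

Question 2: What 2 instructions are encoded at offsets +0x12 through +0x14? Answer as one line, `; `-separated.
sbi $296, r4; jsr $-22

+0x12: 28 a9 ⇒ word 0xa928 (little)
  top 4b → 0xa → sbi [RI]
  rd@[11:9]=0x4 ⇒ r4
  imm@[8:0]=0x128 ⇒ $296
+0x14: ea df ⇒ word 0xdfea (little)
  top 4b → 0xd → jsr [J]
  imm@[11:0]=0xfea (s12→-22) ⇒ $-22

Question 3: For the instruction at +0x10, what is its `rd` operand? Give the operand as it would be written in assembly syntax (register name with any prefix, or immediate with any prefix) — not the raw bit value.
r0

@+10  little-endian(00 41) = 0x4100
  top 4b → 0x4 → xor [RR]
  rd: (w>>9)&0x7=0x0 → r0
  rs: (w>>6)&0x7=0x4 → r4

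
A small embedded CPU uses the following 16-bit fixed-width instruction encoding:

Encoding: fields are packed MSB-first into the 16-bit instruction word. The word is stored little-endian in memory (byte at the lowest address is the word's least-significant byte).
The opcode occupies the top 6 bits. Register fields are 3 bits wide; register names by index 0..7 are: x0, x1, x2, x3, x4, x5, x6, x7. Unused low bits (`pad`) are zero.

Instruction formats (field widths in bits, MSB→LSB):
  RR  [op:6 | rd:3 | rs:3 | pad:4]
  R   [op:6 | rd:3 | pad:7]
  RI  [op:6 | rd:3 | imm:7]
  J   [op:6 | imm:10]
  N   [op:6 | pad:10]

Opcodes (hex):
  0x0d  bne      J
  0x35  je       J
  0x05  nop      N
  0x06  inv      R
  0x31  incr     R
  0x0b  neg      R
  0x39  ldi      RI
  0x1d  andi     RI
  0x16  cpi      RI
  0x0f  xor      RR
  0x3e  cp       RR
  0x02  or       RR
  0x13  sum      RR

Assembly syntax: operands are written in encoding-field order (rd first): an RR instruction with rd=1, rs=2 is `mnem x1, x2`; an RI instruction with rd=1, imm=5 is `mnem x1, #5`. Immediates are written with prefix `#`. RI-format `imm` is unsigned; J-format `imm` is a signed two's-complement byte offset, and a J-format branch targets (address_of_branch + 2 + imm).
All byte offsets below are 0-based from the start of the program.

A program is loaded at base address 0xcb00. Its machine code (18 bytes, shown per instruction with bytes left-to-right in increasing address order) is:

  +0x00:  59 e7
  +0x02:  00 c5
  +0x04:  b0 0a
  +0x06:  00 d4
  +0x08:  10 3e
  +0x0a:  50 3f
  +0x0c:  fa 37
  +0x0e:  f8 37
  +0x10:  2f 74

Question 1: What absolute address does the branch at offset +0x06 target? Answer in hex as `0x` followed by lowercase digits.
0xcb08

off 0x06: read 00 d4 as little → 0xd400
  opcode bits[15:10]=0x35: je/J
  imm: (w>>0)&0x3ff=0x0 → #0
  target = base 0xcb00 + off 0x06 + 2 + imm 0 = 0xcb08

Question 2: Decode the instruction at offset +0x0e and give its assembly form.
[0e] f8 37 → 0x37f8
  op=0x37f8>>10=0xd ⇒ bne (J)
  imm@[9:0]=0x3f8 (s10→-8) ⇒ #-8

bne #-8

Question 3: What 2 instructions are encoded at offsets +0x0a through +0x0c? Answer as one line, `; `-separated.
xor x6, x5; bne #-6

[0a] 50 3f → 0x3f50
  opcode bits[15:10]=0xf: xor/RR
  [9:7] rd=6 = x6
  [6:4] rs=5 = x5
[0c] fa 37 → 0x37fa
  opcode bits[15:10]=0xd: bne/J
  [9:0] imm=1018 (s10→-6) = #-6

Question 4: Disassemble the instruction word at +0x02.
off 0x02: read 00 c5 as little → 0xc500
  opcode bits[15:10]=0x31: incr/R
  [9:7] rd=2 = x2

incr x2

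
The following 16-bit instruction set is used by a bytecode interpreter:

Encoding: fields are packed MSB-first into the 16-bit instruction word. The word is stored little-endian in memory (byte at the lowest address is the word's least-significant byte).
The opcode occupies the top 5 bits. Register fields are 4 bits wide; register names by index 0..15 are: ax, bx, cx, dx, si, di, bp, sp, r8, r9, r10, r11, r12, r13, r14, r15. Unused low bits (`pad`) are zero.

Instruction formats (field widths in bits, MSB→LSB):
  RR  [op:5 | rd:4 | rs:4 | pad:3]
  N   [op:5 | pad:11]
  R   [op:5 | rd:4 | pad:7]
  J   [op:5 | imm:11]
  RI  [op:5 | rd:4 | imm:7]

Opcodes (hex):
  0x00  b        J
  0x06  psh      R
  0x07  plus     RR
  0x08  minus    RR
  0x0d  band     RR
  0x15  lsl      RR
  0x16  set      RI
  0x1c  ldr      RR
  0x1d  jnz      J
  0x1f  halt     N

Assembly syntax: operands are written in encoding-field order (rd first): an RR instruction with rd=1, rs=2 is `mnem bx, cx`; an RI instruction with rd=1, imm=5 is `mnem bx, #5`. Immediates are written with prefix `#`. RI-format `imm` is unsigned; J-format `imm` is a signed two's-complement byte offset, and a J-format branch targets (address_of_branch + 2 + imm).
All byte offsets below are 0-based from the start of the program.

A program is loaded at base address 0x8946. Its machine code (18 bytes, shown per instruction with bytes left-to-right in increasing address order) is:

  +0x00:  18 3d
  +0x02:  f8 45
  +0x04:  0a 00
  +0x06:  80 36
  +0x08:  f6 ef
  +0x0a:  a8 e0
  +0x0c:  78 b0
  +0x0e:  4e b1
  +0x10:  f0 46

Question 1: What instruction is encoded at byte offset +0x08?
jnz #-10

+0x08: f6 ef ⇒ word 0xeff6 (little)
  opcode bits[15:11]=0x1d: jnz/J
  [10:0] imm=2038 (s11→-10) = #-10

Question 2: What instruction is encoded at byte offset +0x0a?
[0a] a8 e0 → 0xe0a8
  top 5b → 0x1c → ldr [RR]
  rd@[10:7]=0x1 ⇒ bx
  rs@[6:3]=0x5 ⇒ di

ldr bx, di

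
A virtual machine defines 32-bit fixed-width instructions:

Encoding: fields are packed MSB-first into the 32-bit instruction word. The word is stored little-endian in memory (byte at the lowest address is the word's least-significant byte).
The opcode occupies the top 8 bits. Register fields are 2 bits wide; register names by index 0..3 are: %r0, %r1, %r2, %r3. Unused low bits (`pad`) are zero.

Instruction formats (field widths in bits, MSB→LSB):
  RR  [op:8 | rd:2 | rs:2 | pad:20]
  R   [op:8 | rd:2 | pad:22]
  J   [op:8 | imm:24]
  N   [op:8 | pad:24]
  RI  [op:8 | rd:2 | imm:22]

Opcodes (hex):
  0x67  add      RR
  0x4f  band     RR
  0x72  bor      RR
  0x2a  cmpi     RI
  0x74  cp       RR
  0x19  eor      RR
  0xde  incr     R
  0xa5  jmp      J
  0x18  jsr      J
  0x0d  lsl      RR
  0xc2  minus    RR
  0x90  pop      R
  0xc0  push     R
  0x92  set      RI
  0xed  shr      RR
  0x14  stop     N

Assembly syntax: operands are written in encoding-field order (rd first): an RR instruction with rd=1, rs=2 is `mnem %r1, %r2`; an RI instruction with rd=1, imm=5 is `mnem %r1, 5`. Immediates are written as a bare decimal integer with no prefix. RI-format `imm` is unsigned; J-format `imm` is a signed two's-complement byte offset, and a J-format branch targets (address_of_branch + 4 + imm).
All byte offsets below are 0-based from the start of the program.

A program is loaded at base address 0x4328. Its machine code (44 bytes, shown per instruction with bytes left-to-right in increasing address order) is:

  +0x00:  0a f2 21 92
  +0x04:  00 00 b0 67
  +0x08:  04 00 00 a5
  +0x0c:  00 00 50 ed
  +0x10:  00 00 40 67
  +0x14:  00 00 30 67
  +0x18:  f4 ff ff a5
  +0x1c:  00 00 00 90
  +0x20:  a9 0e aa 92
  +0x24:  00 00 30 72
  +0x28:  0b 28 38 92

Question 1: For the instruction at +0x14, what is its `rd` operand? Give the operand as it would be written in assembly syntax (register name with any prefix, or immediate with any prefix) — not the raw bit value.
+0x14: 00 00 30 67 ⇒ word 0x67300000 (little)
  op=0x67300000>>24=0x67 ⇒ add (RR)
  rd@[23:22]=0x0 ⇒ %r0
  rs@[21:20]=0x3 ⇒ %r3

%r0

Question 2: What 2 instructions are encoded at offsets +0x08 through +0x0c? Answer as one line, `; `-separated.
[08] 04 00 00 a5 → 0xa5000004
  top 8b → 0xa5 → jmp [J]
  imm@[23:0]=0x4 ⇒ 4
[0c] 00 00 50 ed → 0xed500000
  top 8b → 0xed → shr [RR]
  rd@[23:22]=0x1 ⇒ %r1
  rs@[21:20]=0x1 ⇒ %r1

jmp 4; shr %r1, %r1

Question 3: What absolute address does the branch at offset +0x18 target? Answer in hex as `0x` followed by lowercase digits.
@+18  little-endian(f4 ff ff a5) = 0xa5fffff4
  top 8b → 0xa5 → jmp [J]
  [23:0] imm=16777204 (s24→-12) = -12
  target = base 0x4328 + off 0x18 + 4 + imm -12 = 0x4338

0x4338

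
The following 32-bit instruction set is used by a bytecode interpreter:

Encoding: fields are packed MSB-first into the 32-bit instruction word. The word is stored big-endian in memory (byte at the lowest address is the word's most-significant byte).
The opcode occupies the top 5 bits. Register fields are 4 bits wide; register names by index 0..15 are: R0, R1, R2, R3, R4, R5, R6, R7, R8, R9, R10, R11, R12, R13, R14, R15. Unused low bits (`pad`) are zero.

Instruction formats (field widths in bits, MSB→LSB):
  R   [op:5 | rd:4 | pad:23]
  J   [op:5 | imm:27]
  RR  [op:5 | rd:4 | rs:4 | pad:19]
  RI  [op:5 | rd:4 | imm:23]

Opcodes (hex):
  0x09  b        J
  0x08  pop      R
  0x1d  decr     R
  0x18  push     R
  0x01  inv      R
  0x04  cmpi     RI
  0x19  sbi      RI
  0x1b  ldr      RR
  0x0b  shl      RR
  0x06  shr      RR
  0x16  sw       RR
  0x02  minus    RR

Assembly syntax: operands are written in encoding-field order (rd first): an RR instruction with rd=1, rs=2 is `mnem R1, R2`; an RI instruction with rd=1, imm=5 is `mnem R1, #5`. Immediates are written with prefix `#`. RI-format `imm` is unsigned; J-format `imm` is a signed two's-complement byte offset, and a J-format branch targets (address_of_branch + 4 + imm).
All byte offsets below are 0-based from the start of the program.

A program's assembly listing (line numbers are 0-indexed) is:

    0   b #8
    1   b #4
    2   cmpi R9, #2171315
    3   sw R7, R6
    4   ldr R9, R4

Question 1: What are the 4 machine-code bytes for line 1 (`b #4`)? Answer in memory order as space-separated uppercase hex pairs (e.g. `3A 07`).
48 00 00 04

1. b fields op=0x9:5|imm=4:27 → word 48000004h → 48 00 00 04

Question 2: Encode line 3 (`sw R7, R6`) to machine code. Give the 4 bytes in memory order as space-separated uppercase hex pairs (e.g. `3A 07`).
B3 B0 00 00

L3: sw op=0x16:5|rd=7:4|rs=6:4|pad=0:19 ⇒ 0xb3b00000 ⇒ big b3 b0 00 00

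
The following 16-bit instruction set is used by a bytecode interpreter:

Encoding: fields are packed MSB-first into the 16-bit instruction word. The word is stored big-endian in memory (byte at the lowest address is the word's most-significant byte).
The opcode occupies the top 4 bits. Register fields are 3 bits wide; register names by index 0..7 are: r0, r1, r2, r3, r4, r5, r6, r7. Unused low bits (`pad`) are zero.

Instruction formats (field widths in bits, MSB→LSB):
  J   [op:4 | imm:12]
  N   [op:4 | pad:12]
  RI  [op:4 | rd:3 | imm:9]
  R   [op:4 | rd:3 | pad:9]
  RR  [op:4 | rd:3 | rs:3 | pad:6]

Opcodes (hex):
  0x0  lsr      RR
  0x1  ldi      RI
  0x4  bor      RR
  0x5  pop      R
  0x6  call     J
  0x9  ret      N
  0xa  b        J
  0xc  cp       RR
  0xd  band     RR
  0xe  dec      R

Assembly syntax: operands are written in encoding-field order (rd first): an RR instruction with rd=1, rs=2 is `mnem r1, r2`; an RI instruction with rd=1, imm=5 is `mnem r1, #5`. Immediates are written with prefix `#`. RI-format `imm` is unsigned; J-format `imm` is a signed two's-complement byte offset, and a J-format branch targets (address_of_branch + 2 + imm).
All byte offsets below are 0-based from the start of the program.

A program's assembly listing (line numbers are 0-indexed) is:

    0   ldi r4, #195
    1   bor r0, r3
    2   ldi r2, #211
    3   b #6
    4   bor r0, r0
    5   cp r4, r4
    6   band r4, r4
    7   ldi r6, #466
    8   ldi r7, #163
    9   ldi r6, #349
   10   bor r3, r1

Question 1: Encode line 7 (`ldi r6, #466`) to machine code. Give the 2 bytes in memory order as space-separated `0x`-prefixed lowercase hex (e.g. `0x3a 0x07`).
line 7 (ldi): pack op=0x1:4|rd=6:3|imm=466:9 = 0x1dd2; big→ 1d d2

0x1d 0xd2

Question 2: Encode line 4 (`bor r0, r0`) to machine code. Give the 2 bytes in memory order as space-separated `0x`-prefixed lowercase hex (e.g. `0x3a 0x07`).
0x40 0x00

L4: bor op=0x4:4|rd=0:3|rs=0:3|pad=0:6 ⇒ 0x4000 ⇒ big 40 00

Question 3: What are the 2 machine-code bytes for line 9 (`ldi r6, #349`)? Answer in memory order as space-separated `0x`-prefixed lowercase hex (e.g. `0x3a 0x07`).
9. ldi fields op=0x1:4|rd=6:3|imm=349:9 → word 1d5dh → 1d 5d

0x1d 0x5d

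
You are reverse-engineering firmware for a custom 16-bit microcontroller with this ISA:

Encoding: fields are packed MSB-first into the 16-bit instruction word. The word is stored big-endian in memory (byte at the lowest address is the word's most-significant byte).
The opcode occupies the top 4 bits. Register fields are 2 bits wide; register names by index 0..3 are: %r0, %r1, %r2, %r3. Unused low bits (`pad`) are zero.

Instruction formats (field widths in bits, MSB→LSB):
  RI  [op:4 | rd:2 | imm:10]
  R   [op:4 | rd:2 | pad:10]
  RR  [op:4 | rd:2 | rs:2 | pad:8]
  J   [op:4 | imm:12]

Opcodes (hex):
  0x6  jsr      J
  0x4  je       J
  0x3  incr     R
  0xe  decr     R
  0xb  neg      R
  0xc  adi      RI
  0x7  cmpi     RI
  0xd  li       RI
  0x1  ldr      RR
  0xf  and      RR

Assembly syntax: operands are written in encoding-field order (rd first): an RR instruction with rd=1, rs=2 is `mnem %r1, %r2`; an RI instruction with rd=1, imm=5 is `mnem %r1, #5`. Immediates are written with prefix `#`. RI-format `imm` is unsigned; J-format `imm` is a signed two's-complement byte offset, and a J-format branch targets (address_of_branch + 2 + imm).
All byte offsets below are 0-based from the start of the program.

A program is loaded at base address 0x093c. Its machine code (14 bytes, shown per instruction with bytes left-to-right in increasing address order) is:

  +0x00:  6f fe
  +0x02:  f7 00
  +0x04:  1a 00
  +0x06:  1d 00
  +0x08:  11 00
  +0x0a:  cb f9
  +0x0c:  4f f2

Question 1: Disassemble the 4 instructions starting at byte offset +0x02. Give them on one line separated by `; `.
off 0x02: read f7 00 as big → 0xf700
  opcode bits[15:12]=0xf: and/RR
  rd: (w>>10)&0x3=0x1 → %r1
  rs: (w>>8)&0x3=0x3 → %r3
off 0x04: read 1a 00 as big → 0x1a00
  opcode bits[15:12]=0x1: ldr/RR
  rd: (w>>10)&0x3=0x2 → %r2
  rs: (w>>8)&0x3=0x2 → %r2
off 0x06: read 1d 00 as big → 0x1d00
  opcode bits[15:12]=0x1: ldr/RR
  rd: (w>>10)&0x3=0x3 → %r3
  rs: (w>>8)&0x3=0x1 → %r1
off 0x08: read 11 00 as big → 0x1100
  opcode bits[15:12]=0x1: ldr/RR
  rd: (w>>10)&0x3=0x0 → %r0
  rs: (w>>8)&0x3=0x1 → %r1

and %r1, %r3; ldr %r2, %r2; ldr %r3, %r1; ldr %r0, %r1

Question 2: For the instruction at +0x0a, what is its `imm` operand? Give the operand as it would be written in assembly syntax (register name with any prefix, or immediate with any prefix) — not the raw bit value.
#1017

off 0x0a: read cb f9 as big → 0xcbf9
  opcode bits[15:12]=0xc: adi/RI
  rd@[11:10]=0x2 ⇒ %r2
  imm@[9:0]=0x3f9 ⇒ #1017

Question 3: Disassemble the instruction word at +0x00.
+0x00: 6f fe ⇒ word 0x6ffe (big)
  op=0x6ffe>>12=0x6 ⇒ jsr (J)
  imm: (w>>0)&0xfff=0xffe (s12→-2) → #-2

jsr #-2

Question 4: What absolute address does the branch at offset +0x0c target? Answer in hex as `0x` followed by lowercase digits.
@+0c  big-endian(4f f2) = 0x4ff2
  opcode bits[15:12]=0x4: je/J
  [11:0] imm=4082 (s12→-14) = #-14
  target = base 0x093c + off 0x0c + 2 + imm -14 = 0x093c

0x093c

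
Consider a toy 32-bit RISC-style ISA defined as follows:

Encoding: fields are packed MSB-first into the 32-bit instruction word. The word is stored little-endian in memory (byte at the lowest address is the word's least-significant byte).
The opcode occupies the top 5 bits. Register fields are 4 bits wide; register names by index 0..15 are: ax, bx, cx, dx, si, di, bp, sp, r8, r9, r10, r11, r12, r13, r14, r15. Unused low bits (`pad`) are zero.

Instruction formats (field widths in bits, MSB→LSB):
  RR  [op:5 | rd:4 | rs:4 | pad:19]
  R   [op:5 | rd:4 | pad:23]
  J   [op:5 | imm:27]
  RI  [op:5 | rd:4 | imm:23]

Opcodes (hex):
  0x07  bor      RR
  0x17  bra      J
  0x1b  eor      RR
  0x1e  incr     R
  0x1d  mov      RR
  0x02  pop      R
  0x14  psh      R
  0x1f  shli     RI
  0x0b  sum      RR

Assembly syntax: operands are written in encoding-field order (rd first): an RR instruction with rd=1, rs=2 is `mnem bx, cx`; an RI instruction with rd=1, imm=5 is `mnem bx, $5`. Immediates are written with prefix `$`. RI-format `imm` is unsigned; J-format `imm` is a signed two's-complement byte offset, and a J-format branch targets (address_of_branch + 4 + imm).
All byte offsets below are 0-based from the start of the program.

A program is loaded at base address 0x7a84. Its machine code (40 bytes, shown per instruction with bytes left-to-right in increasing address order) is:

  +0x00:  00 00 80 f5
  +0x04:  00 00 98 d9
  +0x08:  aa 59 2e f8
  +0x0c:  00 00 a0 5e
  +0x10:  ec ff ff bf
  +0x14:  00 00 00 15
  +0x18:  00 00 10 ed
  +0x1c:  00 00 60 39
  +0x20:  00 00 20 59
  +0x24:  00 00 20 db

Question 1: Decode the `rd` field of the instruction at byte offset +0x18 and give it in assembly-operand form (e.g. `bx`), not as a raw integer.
[18] 00 00 10 ed → 0xed100000
  opcode bits[31:27]=0x1d: mov/RR
  rd@[26:23]=0xa ⇒ r10
  rs@[22:19]=0x2 ⇒ cx

r10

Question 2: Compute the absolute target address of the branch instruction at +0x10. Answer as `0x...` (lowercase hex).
0x7a84

[10] ec ff ff bf → 0xbfffffec
  top 5b → 0x17 → bra [J]
  imm: (w>>0)&0x7ffffff=0x7ffffec (s27→-20) → $-20
  target = base 0x7a84 + off 0x10 + 4 + imm -20 = 0x7a84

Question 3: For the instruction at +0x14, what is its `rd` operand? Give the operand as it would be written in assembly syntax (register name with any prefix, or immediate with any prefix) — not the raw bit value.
r10

[14] 00 00 00 15 → 0x15000000
  opcode bits[31:27]=0x2: pop/R
  [26:23] rd=10 = r10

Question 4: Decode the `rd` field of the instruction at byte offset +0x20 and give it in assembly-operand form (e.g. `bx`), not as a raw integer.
cx

off 0x20: read 00 00 20 59 as little → 0x59200000
  op=0x59200000>>27=0xb ⇒ sum (RR)
  [26:23] rd=2 = cx
  [22:19] rs=4 = si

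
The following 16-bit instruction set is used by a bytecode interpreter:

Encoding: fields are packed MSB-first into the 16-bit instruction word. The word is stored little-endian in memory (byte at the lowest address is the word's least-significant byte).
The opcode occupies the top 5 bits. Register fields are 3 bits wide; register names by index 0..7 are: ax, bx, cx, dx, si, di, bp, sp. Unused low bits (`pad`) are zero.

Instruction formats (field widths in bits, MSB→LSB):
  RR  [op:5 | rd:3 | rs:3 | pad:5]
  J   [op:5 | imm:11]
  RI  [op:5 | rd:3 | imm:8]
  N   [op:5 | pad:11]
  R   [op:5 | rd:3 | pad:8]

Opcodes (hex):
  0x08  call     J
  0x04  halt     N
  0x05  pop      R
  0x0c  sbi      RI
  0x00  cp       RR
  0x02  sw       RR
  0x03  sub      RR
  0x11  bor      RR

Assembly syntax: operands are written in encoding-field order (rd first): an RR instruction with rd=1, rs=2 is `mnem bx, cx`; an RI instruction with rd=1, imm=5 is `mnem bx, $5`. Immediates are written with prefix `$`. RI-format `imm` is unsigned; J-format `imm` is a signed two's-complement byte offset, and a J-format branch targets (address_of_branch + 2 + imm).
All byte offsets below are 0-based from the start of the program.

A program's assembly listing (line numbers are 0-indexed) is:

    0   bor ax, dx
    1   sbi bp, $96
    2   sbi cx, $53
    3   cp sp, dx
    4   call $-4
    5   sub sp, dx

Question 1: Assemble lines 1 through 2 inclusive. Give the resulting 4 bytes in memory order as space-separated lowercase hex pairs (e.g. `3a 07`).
L1: sbi op=0xc:5|rd=6:3|imm=96:8 ⇒ 0x6660 ⇒ little 60 66
L2: sbi op=0xc:5|rd=2:3|imm=53:8 ⇒ 0x6235 ⇒ little 35 62

60 66 35 62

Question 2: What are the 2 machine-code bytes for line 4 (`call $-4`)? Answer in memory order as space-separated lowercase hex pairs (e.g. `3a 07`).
line 4 (call): pack op=0x8:5|imm=-4:11 = 0x47fc; little→ fc 47

fc 47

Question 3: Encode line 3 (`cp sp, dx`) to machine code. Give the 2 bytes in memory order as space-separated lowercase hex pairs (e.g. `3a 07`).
60 07

line 3 (cp): pack op=0x0:5|rd=7:3|rs=3:3|pad=0:5 = 0x0760; little→ 60 07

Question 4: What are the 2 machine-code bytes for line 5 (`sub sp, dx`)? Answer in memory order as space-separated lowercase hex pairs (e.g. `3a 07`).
line 5 (sub): pack op=0x3:5|rd=7:3|rs=3:3|pad=0:5 = 0x1f60; little→ 60 1f

60 1f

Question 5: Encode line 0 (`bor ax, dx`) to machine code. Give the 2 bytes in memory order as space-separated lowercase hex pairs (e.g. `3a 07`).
60 88

0. bor fields op=0x11:5|rd=0:3|rs=3:3|pad=0:5 → word 8860h → 60 88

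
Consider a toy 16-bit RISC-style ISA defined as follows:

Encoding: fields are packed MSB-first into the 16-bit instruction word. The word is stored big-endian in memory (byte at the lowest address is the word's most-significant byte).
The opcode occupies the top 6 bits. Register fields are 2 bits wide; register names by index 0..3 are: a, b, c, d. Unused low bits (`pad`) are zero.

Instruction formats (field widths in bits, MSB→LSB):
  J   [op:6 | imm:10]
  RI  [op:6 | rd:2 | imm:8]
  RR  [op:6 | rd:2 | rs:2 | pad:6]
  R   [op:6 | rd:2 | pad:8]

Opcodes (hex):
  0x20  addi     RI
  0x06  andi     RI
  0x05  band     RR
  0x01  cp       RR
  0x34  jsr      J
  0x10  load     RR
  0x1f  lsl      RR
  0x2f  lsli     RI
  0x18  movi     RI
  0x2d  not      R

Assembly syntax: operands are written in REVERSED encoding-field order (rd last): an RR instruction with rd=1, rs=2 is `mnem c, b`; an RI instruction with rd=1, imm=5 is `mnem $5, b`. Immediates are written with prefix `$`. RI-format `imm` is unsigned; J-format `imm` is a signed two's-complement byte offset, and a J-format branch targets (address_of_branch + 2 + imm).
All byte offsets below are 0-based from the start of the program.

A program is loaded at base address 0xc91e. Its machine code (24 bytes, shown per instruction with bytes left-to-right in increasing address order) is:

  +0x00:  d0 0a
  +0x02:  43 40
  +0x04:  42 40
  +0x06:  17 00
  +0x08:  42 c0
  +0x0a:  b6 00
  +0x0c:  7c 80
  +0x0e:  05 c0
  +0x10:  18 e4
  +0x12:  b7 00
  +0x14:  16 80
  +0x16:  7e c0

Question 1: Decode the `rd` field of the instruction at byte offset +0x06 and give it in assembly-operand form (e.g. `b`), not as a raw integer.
d

+0x06: 17 00 ⇒ word 0x1700 (big)
  top 6b → 0x5 → band [RR]
  rd: (w>>8)&0x3=0x3 → d
  rs: (w>>6)&0x3=0x0 → a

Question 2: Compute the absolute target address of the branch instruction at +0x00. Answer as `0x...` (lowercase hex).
0xc92a

off 0x00: read d0 0a as big → 0xd00a
  op=0xd00a>>10=0x34 ⇒ jsr (J)
  [9:0] imm=10 = $10
  target = base 0xc91e + off 0x00 + 2 + imm 10 = 0xc92a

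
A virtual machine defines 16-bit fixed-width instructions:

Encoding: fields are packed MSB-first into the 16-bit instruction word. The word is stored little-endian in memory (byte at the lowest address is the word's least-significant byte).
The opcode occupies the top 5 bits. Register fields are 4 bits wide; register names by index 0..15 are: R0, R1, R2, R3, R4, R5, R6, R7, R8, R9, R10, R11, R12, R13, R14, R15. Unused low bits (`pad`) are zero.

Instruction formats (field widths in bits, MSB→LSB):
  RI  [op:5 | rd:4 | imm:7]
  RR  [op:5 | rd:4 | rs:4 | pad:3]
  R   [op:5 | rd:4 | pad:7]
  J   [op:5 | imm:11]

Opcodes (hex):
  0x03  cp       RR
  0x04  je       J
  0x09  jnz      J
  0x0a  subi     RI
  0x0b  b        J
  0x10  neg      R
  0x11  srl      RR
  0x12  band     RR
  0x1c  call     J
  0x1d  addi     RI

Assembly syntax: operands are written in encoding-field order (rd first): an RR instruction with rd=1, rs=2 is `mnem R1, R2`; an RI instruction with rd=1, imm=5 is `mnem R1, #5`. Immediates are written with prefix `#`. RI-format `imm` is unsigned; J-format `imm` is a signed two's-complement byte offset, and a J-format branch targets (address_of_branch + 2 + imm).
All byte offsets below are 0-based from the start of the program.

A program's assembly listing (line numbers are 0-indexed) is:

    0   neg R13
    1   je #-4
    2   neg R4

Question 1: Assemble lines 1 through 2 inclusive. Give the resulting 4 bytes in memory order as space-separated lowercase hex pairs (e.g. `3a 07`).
1. je fields op=0x4:5|imm=-4:11 → word 27fch → fc 27
2. neg fields op=0x10:5|rd=4:4|pad=0:7 → word 8200h → 00 82

fc 27 00 82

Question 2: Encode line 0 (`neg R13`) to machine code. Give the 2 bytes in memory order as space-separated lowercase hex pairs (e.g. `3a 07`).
0. neg fields op=0x10:5|rd=13:4|pad=0:7 → word 8680h → 80 86

80 86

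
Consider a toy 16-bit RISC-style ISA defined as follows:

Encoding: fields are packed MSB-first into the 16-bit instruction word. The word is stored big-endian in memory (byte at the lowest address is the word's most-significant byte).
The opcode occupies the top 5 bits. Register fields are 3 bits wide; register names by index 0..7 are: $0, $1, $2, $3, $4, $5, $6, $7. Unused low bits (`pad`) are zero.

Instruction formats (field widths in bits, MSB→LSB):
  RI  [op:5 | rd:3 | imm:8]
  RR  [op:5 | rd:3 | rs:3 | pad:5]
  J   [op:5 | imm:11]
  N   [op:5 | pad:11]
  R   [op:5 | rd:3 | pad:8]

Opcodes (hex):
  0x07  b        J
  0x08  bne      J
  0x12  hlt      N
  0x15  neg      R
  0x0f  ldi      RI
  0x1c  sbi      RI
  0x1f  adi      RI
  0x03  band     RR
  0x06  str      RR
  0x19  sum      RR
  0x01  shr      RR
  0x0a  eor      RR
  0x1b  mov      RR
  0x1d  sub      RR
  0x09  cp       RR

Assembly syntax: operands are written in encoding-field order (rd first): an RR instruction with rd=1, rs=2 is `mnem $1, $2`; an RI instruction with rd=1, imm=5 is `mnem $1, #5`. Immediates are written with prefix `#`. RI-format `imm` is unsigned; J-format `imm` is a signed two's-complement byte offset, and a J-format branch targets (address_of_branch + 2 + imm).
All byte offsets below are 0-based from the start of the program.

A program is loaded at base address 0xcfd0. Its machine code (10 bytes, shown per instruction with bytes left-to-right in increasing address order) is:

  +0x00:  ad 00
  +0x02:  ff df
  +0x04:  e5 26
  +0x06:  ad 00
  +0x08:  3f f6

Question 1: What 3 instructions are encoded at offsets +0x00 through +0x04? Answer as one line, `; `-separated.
neg $5; adi $7, #223; sbi $5, #38

+0x00: ad 00 ⇒ word 0xad00 (big)
  top 5b → 0x15 → neg [R]
  rd: (w>>8)&0x7=0x5 → $5
+0x02: ff df ⇒ word 0xffdf (big)
  top 5b → 0x1f → adi [RI]
  rd: (w>>8)&0x7=0x7 → $7
  imm: (w>>0)&0xff=0xdf → #223
+0x04: e5 26 ⇒ word 0xe526 (big)
  top 5b → 0x1c → sbi [RI]
  rd: (w>>8)&0x7=0x5 → $5
  imm: (w>>0)&0xff=0x26 → #38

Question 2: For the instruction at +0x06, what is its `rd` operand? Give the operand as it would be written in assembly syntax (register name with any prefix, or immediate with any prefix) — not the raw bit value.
[06] ad 00 → 0xad00
  top 5b → 0x15 → neg [R]
  rd: (w>>8)&0x7=0x5 → $5

$5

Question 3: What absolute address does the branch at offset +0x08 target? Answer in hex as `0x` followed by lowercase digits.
0xcfd0

[08] 3f f6 → 0x3ff6
  top 5b → 0x7 → b [J]
  imm@[10:0]=0x7f6 (s11→-10) ⇒ #-10
  target = base 0xcfd0 + off 0x08 + 2 + imm -10 = 0xcfd0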